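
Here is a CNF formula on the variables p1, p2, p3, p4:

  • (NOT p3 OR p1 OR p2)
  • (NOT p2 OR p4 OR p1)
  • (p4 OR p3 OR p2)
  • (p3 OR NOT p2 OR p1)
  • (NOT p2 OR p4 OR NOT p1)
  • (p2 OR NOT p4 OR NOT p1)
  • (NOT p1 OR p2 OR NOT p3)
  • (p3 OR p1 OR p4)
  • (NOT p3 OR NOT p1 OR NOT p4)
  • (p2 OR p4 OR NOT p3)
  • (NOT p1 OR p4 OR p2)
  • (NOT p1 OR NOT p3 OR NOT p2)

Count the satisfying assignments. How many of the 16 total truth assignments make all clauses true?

3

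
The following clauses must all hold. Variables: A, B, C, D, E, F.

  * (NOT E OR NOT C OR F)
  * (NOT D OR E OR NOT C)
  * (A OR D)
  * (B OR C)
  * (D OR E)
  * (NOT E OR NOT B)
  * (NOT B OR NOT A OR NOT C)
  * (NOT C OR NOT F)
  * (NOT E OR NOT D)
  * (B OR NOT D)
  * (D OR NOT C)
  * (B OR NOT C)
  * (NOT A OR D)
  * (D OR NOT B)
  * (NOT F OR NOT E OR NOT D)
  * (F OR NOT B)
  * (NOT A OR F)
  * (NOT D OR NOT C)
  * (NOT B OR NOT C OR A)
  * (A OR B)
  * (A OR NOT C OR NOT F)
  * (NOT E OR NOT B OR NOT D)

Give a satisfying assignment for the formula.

Branch on A: take A = True.
  then D is forced to True.
  then E is forced to False.
  then C is forced to False.
  then B is forced to True.
  then F is forced to True.
Check each clause:
  1. (F OR NOT E OR NOT C) — NOT E is true.
  2. (E OR NOT C OR NOT D) — NOT C is true.
  3. (D OR A) — A is true.
  4. (B OR C) — B is true.
  5. (D OR E) — D is true.
  6. (NOT E OR NOT B) — NOT E is true.
  7. (NOT C OR NOT A OR NOT B) — NOT C is true.
  8. (NOT C OR NOT F) — NOT C is true.
  9. (NOT D OR NOT E) — NOT E is true.
  10. (B OR NOT D) — B is true.
  11. (D OR NOT C) — D is true.
  12. (NOT C OR B) — B is true.
  13. (D OR NOT A) — D is true.
  14. (NOT B OR D) — D is true.
  15. (NOT D OR NOT F OR NOT E) — NOT E is true.
  16. (NOT B OR F) — F is true.
  17. (NOT A OR F) — F is true.
  18. (NOT D OR NOT C) — NOT C is true.
  19. (NOT B OR A OR NOT C) — A is true.
  20. (A OR B) — A is true.
  21. (NOT F OR A OR NOT C) — A is true.
  22. (NOT D OR NOT E OR NOT B) — NOT E is true.

A = 1, B = 1, C = 0, D = 1, E = 0, F = 1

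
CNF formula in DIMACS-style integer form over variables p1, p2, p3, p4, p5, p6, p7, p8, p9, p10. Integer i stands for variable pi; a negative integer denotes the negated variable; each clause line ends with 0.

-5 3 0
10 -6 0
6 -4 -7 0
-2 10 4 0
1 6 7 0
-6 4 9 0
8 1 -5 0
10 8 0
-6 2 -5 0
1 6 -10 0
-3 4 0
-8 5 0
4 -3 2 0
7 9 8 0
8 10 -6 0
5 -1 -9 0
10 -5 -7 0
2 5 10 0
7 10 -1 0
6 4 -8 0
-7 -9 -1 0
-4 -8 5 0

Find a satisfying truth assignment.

Set p1 = False and propagate.
Branch on p2: take p2 = True.
Set p3 = True and propagate.
  then p4 is forced to True.
The remaining clauses are satisfied by p5 = False, p6 = True, p7 = True, p8 = False, p9 = False, p10 = True.

p1=0  p2=1  p3=1  p4=1  p5=0  p6=1  p7=1  p8=0  p9=0  p10=1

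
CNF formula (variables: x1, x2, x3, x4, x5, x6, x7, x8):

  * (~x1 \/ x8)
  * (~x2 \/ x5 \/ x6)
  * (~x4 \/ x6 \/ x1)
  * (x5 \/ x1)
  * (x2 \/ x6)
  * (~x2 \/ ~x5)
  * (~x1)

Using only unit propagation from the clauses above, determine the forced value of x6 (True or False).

True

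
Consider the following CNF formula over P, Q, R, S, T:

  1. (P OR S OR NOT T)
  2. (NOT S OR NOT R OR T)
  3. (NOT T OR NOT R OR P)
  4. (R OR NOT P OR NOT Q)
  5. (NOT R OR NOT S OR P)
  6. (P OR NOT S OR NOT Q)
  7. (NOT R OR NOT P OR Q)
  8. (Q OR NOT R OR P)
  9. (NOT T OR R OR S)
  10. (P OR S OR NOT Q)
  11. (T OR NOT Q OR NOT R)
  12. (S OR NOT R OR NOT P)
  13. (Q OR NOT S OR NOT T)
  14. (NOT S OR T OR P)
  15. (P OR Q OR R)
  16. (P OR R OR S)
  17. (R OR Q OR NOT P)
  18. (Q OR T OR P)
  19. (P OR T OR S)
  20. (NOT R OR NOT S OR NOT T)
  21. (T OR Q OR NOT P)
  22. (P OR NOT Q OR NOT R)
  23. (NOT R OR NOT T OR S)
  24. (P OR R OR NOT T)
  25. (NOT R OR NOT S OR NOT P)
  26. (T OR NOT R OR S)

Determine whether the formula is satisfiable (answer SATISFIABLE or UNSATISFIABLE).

UNSATISFIABLE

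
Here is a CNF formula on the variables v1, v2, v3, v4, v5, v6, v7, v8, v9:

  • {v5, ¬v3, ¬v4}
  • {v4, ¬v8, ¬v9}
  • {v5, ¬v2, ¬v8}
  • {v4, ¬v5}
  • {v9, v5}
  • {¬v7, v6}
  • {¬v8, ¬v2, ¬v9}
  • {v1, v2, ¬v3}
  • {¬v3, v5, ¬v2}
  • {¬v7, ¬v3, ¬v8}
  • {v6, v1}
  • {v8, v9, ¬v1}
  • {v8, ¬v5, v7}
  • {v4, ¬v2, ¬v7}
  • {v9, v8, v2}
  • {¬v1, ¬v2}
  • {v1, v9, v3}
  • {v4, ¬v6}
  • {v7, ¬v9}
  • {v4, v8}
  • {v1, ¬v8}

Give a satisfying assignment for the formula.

v1=0, v2=1, v3=0, v4=1, v5=0, v6=1, v7=1, v8=0, v9=1

Check each clause:
  1. {¬v4, v5, ¬v3} — ¬v3 is true.
  2. {¬v9, v4, ¬v8} — ¬v8 is true.
  3. {¬v8, v5, ¬v2} — ¬v8 is true.
  4. {¬v5, v4} — ¬v5 is true.
  5. {v5, v9} — v9 is true.
  6. {¬v7, v6} — v6 is true.
  7. {¬v8, ¬v9, ¬v2} — ¬v8 is true.
  8. {v2, v1, ¬v3} — v2 is true.
  9. {v5, ¬v2, ¬v3} — ¬v3 is true.
  10. {¬v8, ¬v7, ¬v3} — ¬v8 is true.
  11. {v1, v6} — v6 is true.
  12. {v9, v8, ¬v1} — v9 is true.
  13. {v7, ¬v5, v8} — ¬v5 is true.
  14. {¬v2, v4, ¬v7} — v4 is true.
  15. {v2, v8, v9} — v9 is true.
  16. {¬v2, ¬v1} — ¬v1 is true.
  17. {v3, v9, v1} — v9 is true.
  18. {v4, ¬v6} — v4 is true.
  19. {¬v9, v7} — v7 is true.
  20. {v4, v8} — v4 is true.
  21. {¬v8, v1} — ¬v8 is true.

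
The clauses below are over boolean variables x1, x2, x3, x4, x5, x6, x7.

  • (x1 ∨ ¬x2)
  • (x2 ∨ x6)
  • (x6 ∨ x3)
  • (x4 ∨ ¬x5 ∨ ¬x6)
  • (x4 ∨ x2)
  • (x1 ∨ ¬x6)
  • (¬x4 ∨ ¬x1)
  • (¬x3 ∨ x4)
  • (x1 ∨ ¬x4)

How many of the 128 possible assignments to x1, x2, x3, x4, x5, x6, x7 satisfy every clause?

Satisfying assignments:
  x1=1 x2=1 x3=0 x4=0 x5=0 x6=1 x7=0
  x1=1 x2=1 x3=0 x4=0 x5=0 x6=1 x7=1
That's 2 in total.

2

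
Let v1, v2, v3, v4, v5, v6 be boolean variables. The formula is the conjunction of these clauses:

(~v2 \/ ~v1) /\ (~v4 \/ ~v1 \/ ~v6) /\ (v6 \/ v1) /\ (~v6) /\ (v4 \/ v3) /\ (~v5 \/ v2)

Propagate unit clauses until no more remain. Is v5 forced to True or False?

False

(~v6) is a unit clause: v6 = False.
In (v6 \/ v1), v6 is now false; v1 must hold, so v1 = True.
In (~v1 \/ ~v2), ~v1 is now false; ~v2 must hold, so v2 = False.
From (v2 \/ ~v5) and v2 = False: v5 = False.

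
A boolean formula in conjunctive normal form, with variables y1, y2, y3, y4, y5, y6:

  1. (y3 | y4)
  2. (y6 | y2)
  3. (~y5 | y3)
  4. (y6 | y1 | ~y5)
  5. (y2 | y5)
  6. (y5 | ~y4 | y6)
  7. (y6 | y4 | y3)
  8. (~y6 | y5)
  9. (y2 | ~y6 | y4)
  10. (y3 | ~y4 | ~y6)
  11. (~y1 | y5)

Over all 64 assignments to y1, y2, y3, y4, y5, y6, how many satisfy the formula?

9

Split on y6, then y5.
  y6=T, y5=T: y1 free; 3 ways for (y2,y3,y4) × 2^1 = 6.
  y6=T, y5=F: a clause becomes empty — 0.
  y6=F, y5=T: remaining (y1,y2,y3,y4) ∈ {(T,T,T,F); (T,T,T,T)} — 2.
  y6=F, y5=F: remaining (y1,y2,y3,y4) ∈ {(F,T,T,F)} — 1.
Total: 6 + 0 + 2 + 1 = 9.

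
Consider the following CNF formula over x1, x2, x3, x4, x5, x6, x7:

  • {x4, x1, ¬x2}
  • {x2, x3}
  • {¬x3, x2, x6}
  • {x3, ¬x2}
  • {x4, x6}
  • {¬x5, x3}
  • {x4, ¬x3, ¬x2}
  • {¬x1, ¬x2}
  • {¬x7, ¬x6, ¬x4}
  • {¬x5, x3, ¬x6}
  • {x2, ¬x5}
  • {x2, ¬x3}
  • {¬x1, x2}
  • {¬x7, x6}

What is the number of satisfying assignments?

4

The models are:
  x1=0 x2=1 x3=1 x4=1 x5=0 x6=0 x7=0
  x1=0 x2=1 x3=1 x4=1 x5=0 x6=1 x7=0
  x1=0 x2=1 x3=1 x4=1 x5=1 x6=0 x7=0
  x1=0 x2=1 x3=1 x4=1 x5=1 x6=1 x7=0
Count: 4.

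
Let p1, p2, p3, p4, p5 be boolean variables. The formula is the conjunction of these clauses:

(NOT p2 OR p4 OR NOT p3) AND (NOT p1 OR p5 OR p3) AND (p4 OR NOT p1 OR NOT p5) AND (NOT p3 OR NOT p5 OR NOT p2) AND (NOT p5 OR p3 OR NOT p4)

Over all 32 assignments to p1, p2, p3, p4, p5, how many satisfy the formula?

15

Case analysis on p3 and p5:
  p3=1, p5=1: remaining (p1,p2,p4) ∈ {(0,0,0); (0,0,1); (1,0,1)} — 3.
  p3=1, p5=0: p1 free; 3 ways for (p2,p4) × 2^1 = 6.
  p3=0, p5=1: remaining (p1,p2,p4) ∈ {(0,0,0); (0,1,0)} — 2.
  p3=0, p5=0: remaining (p1,p2,p4) ∈ {(0,0,0); (0,0,1); (0,1,0); (0,1,1)} — 4.
Total: 3 + 6 + 2 + 4 = 15.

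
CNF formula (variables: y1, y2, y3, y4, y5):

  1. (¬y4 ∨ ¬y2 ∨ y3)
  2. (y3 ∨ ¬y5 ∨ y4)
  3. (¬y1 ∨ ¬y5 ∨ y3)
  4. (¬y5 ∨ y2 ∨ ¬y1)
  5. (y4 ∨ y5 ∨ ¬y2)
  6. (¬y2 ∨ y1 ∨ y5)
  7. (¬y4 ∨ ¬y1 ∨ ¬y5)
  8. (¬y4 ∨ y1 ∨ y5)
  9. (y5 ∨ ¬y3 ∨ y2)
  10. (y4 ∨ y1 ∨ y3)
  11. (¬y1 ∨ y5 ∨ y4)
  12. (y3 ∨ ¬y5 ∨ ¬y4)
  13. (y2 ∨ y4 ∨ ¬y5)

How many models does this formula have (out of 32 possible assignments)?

6

The models are:
  y1=F y2=F y3=T y4=T y5=T
  y1=F y2=T y3=T y4=F y5=T
  y1=F y2=T y3=T y4=T y5=T
  y1=T y2=F y3=F y4=T y5=F
  y1=T y2=T y3=T y4=F y5=T
  y1=T y2=T y3=T y4=T y5=F
That's 6 in total.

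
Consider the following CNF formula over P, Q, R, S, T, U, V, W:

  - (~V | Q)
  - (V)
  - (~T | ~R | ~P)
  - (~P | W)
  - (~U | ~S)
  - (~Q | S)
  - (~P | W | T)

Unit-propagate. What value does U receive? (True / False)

False

(V) is a unit clause: V = True.
In (Q | ~V), ~V is now false; Q must hold, so Q = True.
(~Q | S) with Q = True leaves only S, so S = True.
(~U | ~S) with S = True leaves only ~U, so U = False.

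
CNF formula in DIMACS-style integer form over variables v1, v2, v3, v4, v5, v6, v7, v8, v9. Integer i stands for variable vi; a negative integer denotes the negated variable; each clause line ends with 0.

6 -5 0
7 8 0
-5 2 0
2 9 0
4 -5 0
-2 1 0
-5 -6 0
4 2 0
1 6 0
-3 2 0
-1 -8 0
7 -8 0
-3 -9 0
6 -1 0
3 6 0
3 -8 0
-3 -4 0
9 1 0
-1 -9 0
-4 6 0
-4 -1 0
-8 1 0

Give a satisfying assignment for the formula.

v1 = True  v2 = True  v3 = True  v4 = False  v5 = False  v6 = True  v7 = True  v8 = False  v9 = False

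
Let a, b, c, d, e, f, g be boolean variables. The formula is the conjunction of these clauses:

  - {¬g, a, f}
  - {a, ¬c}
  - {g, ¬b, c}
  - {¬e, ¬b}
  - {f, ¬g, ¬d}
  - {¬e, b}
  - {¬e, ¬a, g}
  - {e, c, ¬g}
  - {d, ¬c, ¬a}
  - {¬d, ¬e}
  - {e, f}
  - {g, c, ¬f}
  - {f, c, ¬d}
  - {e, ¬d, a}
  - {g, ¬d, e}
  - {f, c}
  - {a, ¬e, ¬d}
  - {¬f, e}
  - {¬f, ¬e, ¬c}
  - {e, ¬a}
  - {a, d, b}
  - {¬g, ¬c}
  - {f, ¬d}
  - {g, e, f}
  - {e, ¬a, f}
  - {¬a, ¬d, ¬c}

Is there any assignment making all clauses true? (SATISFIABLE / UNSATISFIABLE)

e = True:
  propagation gives b=False; an empty clause results — contradiction.
e = False:
  propagation gives f=True; an empty clause results — contradiction.
Every branch closes, so no satisfying assignment exists.

UNSATISFIABLE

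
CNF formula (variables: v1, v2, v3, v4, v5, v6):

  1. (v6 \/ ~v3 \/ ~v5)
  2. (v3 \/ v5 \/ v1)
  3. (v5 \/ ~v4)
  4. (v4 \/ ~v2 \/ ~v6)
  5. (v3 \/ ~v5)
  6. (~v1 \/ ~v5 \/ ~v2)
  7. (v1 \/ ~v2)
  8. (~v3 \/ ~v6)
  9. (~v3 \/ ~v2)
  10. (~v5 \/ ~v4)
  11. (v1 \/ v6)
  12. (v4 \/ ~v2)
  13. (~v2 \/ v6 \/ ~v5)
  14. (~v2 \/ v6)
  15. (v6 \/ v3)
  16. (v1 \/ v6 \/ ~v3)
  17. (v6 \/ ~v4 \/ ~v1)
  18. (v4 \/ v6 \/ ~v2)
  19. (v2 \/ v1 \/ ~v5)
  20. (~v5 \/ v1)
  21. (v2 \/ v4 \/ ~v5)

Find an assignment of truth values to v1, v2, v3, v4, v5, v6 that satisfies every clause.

v1 = T  v2 = F  v3 = F  v4 = F  v5 = F  v6 = T

Branch on v1: take v1 = True.
The remaining clauses are satisfied by v2 = False, v3 = False, v4 = False, v5 = False, v6 = True.
Every clause has at least one true literal under this assignment.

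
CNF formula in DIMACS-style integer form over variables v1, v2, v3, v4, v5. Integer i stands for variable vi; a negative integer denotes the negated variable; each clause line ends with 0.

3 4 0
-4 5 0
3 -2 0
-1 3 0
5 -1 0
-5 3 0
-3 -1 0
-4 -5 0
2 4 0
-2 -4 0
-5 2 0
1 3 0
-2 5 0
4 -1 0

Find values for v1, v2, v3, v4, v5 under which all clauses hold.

v1 = F, v2 = T, v3 = T, v4 = F, v5 = T

Check each clause:
  1. (v4 || v3) — v3 is true.
  2. (!v4 || v5) — !v4 is true.
  3. (!v2 || v3) — v3 is true.
  4. (v3 || !v1) — v3 is true.
  5. (v5 || !v1) — v5 is true.
  6. (v3 || !v5) — v3 is true.
  7. (!v3 || !v1) — !v1 is true.
  8. (!v4 || !v5) — !v4 is true.
  9. (v4 || v2) — v2 is true.
  10. (!v4 || !v2) — !v4 is true.
  11. (!v5 || v2) — v2 is true.
  12. (v3 || v1) — v3 is true.
  13. (v5 || !v2) — v5 is true.
  14. (!v1 || v4) — !v1 is true.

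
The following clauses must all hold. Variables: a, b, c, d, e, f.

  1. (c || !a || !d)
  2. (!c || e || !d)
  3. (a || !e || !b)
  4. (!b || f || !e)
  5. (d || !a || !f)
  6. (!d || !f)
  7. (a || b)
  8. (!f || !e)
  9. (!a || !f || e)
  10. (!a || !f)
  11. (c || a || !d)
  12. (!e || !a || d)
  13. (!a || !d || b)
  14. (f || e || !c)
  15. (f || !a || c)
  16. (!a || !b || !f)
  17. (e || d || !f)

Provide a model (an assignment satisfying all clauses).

a=0, b=1, c=0, d=0, e=0, f=0

Check each clause:
  1. (c || !d || !a) — !d is true.
  2. (!d || !c || e) — !d is true.
  3. (!e || a || !b) — !e is true.
  4. (f || !e || !b) — !e is true.
  5. (d || !f || !a) — !f is true.
  6. (!f || !d) — !f is true.
  7. (a || b) — b is true.
  8. (!f || !e) — !f is true.
  9. (!f || !a || e) — !f is true.
  10. (!a || !f) — !f is true.
  11. (a || c || !d) — !d is true.
  12. (d || !a || !e) — !e is true.
  13. (!a || b || !d) — b is true.
  14. (e || f || !c) — !c is true.
  15. (f || !a || c) — !a is true.
  16. (!f || !a || !b) — !f is true.
  17. (!f || e || d) — !f is true.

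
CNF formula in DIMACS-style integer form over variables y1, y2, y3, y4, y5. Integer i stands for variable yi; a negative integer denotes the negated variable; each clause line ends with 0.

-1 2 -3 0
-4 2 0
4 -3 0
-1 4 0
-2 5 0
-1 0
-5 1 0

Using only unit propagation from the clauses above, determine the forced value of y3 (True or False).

(~y1) stands alone — y1 = False.
In (~y5 | y1), y1 is now false; ~y5 must hold, so y5 = False.
In (y5 | ~y2), y5 is now false; ~y2 must hold, so y2 = False.
(~y4 | y2): since y2 = False, the clause reduces to (~y4). y4 = False.
(~y3 | y4) with y4 = False leaves only ~y3, so y3 = False.

False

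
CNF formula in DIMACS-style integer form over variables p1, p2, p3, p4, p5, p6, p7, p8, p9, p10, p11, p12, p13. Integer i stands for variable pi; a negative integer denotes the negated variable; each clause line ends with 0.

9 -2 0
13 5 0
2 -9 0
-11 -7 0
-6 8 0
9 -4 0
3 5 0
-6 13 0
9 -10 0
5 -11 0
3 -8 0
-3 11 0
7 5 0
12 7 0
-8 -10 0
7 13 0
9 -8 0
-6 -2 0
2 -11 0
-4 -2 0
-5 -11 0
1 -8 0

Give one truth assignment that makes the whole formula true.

Pure literal: p4 appears only negated; assign p4 = False.
Pure literal: p6 appears only negated; assign p6 = False.
Set p1 = False and propagate.
  then p8 is forced to False.
For the remaining variables, p2 = True, p3 = False, p5 = True, p7 = False, p9 = True, p10 = True, p11 = False, p12 = True, p13 = True works.

p1=False  p2=True  p3=False  p4=False  p5=True  p6=False  p7=False  p8=False  p9=True  p10=True  p11=False  p12=True  p13=True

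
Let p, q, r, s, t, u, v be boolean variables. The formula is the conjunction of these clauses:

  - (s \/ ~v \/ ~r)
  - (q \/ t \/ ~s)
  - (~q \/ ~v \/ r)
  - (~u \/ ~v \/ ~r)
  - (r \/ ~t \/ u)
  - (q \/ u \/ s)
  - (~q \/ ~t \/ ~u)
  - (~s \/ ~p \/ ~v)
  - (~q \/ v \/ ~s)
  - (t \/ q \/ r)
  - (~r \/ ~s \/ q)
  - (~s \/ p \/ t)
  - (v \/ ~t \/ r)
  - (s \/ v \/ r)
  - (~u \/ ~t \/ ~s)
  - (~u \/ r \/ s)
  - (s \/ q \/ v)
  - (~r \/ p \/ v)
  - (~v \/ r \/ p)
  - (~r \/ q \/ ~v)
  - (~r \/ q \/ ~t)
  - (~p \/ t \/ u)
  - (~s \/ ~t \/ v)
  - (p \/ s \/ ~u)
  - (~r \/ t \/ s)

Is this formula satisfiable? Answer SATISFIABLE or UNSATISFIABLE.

Branch on p: take p = False.
Branch on q: take q = True.
For the remaining variables, r = True, s = True, t = True, u = False, v = True works.
Every clause has at least one true literal under this assignment.
So p=False, q=True, r=True, s=True, t=True, u=False, v=True is a satisfying assignment.

SATISFIABLE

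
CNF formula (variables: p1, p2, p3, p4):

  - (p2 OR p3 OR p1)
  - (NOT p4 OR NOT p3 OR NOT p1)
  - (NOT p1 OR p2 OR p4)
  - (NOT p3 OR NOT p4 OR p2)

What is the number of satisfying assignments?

9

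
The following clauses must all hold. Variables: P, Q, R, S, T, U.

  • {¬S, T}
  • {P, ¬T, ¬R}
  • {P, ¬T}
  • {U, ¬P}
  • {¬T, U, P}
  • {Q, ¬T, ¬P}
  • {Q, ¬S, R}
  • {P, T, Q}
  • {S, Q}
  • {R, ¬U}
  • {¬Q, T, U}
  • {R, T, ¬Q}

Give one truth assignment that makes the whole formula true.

Branch on P: take P = True.
  then U is forced to True.
  then R is forced to True.
Branch on Q: take Q = True.
For the remaining variables, S = False, T = True works.

P = T, Q = T, R = T, S = F, T = T, U = T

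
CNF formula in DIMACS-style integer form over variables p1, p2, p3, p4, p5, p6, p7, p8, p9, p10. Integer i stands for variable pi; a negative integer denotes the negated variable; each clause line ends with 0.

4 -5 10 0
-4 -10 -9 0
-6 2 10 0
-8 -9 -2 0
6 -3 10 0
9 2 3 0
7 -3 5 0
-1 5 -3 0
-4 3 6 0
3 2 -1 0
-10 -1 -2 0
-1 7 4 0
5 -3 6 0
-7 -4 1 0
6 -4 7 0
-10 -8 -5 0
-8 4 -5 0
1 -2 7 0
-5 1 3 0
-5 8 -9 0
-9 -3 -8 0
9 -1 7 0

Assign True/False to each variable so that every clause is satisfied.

p1 = False, p2 = True, p3 = True, p4 = False, p5 = True, p6 = False, p7 = True, p8 = False, p9 = False, p10 = True

Branch on p1: take p1 = False.
Try p2 = True.
  then p7 is forced to True.
  then p4 is forced to False.
For the remaining variables, p3 = True, p5 = True, p6 = False, p8 = False, p9 = False, p10 = True works.
Check each clause:
  1. (p4 || p10 || !p5) — p10 is true.
  2. (!p4 || !p9 || !p10) — !p4 is true.
  3. (!p6 || p10 || p2) — p10 is true.
  4. (!p2 || !p8 || !p9) — !p8 is true.
  5. (p6 || p10 || !p3) — p10 is true.
  6. (p9 || p2 || p3) — p2 is true.
  7. (p7 || !p3 || p5) — p5 is true.
  8. (p5 || !p3 || !p1) — p5 is true.
  9. (!p4 || p3 || p6) — p3 is true.
  10. (p3 || p2 || !p1) — p2 is true.
  11. (!p1 || !p2 || !p10) — !p1 is true.
  12. (p4 || p7 || !p1) — !p1 is true.
  13. (!p3 || p5 || p6) — p5 is true.
  14. (p1 || !p4 || !p7) — !p4 is true.
  15. (p6 || !p4 || p7) — !p4 is true.
  16. (!p5 || !p10 || !p8) — !p8 is true.
  17. (!p8 || p4 || !p5) — !p8 is true.
  18. (p7 || !p2 || p1) — p7 is true.
  19. (p1 || p3 || !p5) — p3 is true.
  20. (!p5 || p8 || !p9) — !p9 is true.
  21. (!p9 || !p3 || !p8) — !p8 is true.
  22. (p7 || !p1 || p9) — !p1 is true.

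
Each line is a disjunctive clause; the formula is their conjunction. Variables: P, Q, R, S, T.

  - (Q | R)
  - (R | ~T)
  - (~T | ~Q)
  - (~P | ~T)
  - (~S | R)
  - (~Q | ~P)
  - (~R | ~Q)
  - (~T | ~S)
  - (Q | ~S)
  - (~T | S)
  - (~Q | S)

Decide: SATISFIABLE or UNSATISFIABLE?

SATISFIABLE

Pure literal: P appears only negated; assign P = False.
T occurs only negated in the remaining clauses — set T = False.
Try Q = False.
  then R is forced to True.
  then S is forced to False.
Every clause has at least one true literal under this assignment.
So P=False, Q=False, R=True, S=False, T=False is a satisfying assignment.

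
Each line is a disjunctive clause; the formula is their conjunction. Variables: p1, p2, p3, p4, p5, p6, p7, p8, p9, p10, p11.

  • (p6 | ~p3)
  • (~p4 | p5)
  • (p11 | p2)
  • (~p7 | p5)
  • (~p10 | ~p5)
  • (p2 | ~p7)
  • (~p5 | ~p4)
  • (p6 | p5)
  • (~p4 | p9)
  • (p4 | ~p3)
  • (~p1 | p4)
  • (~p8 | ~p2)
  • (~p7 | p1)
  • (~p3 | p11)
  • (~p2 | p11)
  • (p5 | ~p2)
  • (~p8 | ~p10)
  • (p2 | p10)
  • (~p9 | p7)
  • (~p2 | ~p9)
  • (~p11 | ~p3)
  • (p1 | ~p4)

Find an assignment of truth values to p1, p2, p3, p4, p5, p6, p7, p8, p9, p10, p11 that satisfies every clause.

Pure literal: p3 appears only negated; assign p3 = False.
p6 occurs only positively in the remaining clauses — set p6 = True.
Set p1 = False and propagate.
  then p7 is forced to False.
  then p9 is forced to False.
  then p4 is forced to False.
Set p2 = True and propagate.
  then p8 is forced to False.
  then p11 is forced to True.
  then p5 is forced to True.
  then p10 is forced to False.
Every clause has at least one true literal under this assignment.
Check each clause:
  1. (~p3 | p6) — ~p3 is true.
  2. (p5 | ~p4) — ~p4 is true.
  3. (p2 | p11) — p2 is true.
  4. (~p7 | p5) — ~p7 is true.
  5. (~p5 | ~p10) — ~p10 is true.
  6. (p2 | ~p7) — ~p7 is true.
  7. (~p5 | ~p4) — ~p4 is true.
  8. (p5 | p6) — p5 is true.
  9. (~p4 | p9) — ~p4 is true.
  10. (p4 | ~p3) — ~p3 is true.
  11. (p4 | ~p1) — ~p1 is true.
  12. (~p2 | ~p8) — ~p8 is true.
  13. (p1 | ~p7) — ~p7 is true.
  14. (~p3 | p11) — p11 is true.
  15. (~p2 | p11) — p11 is true.
  16. (p5 | ~p2) — p5 is true.
  17. (~p8 | ~p10) — ~p8 is true.
  18. (p2 | p10) — p2 is true.
  19. (~p9 | p7) — ~p9 is true.
  20. (~p2 | ~p9) — ~p9 is true.
  21. (~p11 | ~p3) — ~p3 is true.
  22. (~p4 | p1) — ~p4 is true.

p1=F, p2=T, p3=F, p4=F, p5=T, p6=T, p7=F, p8=F, p9=F, p10=F, p11=T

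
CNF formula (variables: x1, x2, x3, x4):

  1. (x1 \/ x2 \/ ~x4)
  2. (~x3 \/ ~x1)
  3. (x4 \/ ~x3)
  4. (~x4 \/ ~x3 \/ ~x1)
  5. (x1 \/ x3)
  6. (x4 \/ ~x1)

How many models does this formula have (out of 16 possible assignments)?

3

The models are:
  x1=0 x2=1 x3=1 x4=1
  x1=1 x2=0 x3=0 x4=1
  x1=1 x2=1 x3=0 x4=1
That's 3 in total.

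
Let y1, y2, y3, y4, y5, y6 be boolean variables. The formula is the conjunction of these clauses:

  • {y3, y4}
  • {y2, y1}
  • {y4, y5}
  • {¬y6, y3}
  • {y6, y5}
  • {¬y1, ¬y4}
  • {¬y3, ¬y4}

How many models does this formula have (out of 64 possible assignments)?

7

Satisfying assignments:
  y1=0 y2=1 y3=0 y4=1 y5=1 y6=0
  y1=0 y2=1 y3=1 y4=0 y5=1 y6=0
  y1=0 y2=1 y3=1 y4=0 y5=1 y6=1
  y1=1 y2=0 y3=1 y4=0 y5=1 y6=0
  y1=1 y2=0 y3=1 y4=0 y5=1 y6=1
  y1=1 y2=1 y3=1 y4=0 y5=1 y6=0
  y1=1 y2=1 y3=1 y4=0 y5=1 y6=1
Count: 7.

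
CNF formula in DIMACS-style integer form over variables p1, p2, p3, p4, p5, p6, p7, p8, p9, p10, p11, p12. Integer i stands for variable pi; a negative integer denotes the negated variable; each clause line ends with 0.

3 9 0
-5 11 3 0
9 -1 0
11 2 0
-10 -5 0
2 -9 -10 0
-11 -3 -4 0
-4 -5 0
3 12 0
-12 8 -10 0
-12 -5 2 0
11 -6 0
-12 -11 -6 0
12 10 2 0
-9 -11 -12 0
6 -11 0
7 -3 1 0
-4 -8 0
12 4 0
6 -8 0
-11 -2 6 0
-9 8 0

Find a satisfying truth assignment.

Pure literal: p5 appears only negated; assign p5 = False.
p7 occurs only positively in the remaining clauses — set p7 = True.
Set p1 = False and propagate.
Branch on p2: take p2 = True.
For the remaining variables, p3 = True, p4 = True, p6 = False, p8 = False, p9 = False, p10 = False, p11 = False, p12 = False works.

p1=F, p2=T, p3=T, p4=T, p5=F, p6=F, p7=T, p8=F, p9=F, p10=F, p11=F, p12=F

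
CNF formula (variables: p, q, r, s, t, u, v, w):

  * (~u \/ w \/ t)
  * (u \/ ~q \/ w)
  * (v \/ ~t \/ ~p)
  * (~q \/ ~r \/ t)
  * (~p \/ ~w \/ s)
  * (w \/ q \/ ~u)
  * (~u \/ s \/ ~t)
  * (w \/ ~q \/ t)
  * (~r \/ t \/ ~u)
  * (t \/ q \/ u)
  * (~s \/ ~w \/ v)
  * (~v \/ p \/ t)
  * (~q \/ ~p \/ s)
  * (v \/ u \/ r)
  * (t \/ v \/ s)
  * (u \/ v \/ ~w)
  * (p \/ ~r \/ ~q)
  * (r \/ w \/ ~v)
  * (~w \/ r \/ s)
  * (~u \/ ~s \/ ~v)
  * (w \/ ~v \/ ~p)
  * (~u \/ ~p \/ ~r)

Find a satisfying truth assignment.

p=False, q=False, r=False, s=True, t=True, u=False, v=True, w=True

Check each clause:
  1. (t \/ w \/ ~u) — w is true.
  2. (w \/ u \/ ~q) — w is true.
  3. (~p \/ ~t \/ v) — ~p is true.
  4. (t \/ ~q \/ ~r) — ~r is true.
  5. (~w \/ s \/ ~p) — s is true.
  6. (~u \/ w \/ q) — w is true.
  7. (s \/ ~t \/ ~u) — ~u is true.
  8. (t \/ w \/ ~q) — w is true.
  9. (t \/ ~u \/ ~r) — ~u is true.
  10. (u \/ t \/ q) — t is true.
  11. (v \/ ~s \/ ~w) — v is true.
  12. (t \/ ~v \/ p) — t is true.
  13. (~p \/ s \/ ~q) — s is true.
  14. (v \/ r \/ u) — v is true.
  15. (v \/ s \/ t) — s is true.
  16. (u \/ v \/ ~w) — v is true.
  17. (p \/ ~r \/ ~q) — ~r is true.
  18. (w \/ ~v \/ r) — w is true.
  19. (s \/ r \/ ~w) — s is true.
  20. (~u \/ ~v \/ ~s) — ~u is true.
  21. (w \/ ~p \/ ~v) — w is true.
  22. (~r \/ ~u \/ ~p) — ~u is true.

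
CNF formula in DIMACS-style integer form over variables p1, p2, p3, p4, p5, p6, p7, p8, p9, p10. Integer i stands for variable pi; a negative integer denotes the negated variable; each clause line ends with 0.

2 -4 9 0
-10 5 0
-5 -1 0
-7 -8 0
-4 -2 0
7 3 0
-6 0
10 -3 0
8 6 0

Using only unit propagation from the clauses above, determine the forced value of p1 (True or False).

False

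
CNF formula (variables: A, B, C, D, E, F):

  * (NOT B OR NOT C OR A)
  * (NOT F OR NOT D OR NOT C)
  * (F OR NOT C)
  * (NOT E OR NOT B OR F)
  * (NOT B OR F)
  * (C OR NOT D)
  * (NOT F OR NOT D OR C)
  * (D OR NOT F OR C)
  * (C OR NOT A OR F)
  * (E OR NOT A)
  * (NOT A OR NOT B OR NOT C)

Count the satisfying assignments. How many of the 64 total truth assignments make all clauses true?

5

The models are:
  A=F B=F C=F D=F E=F F=F
  A=F B=F C=F D=F E=T F=F
  A=F B=F C=T D=F E=F F=T
  A=F B=F C=T D=F E=T F=T
  A=T B=F C=T D=F E=T F=T
That's 5 in total.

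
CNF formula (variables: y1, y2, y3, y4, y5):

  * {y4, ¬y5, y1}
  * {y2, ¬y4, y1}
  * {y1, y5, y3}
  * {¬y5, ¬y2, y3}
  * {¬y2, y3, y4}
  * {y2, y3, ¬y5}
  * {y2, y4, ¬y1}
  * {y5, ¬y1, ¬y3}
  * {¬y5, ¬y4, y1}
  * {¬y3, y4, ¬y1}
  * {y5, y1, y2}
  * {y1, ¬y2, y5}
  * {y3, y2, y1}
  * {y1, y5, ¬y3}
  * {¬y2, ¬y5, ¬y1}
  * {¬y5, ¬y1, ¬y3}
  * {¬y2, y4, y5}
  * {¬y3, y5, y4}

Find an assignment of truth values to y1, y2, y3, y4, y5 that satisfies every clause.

Try y1 = True.
Branch on y2: take y2 = True.
  then y5 is forced to False.
  then y3 is forced to False.
  then y4 is forced to True.

y1=True  y2=True  y3=False  y4=True  y5=False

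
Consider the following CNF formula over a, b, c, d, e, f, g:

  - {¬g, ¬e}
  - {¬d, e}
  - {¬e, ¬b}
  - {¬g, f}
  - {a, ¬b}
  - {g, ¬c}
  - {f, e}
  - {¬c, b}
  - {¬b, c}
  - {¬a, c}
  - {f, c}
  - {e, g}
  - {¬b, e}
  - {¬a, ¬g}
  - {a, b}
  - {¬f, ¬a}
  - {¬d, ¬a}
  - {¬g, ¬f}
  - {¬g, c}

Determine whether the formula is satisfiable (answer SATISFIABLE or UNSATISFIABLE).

g = True:
  propagation gives e=False, d=False, f=True; an empty clause results — contradiction.
g = False:
  propagation gives c=False, b=False, a=False; an empty clause results — contradiction.
Every branch closes, so no satisfying assignment exists.

UNSATISFIABLE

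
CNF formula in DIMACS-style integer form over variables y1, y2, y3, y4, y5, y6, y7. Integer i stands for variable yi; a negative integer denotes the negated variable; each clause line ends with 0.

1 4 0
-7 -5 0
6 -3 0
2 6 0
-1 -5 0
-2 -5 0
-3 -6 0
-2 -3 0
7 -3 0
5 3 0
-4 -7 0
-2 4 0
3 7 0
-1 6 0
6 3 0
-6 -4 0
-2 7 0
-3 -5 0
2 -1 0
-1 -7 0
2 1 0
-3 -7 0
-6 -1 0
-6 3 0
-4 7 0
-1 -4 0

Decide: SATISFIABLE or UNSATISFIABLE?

y3 = True:
  propagation gives y6=True; an empty clause results — contradiction.
y3 = False:
  propagation gives y5=True, y7=False; an empty clause results — contradiction.
Every branch closes, so no satisfying assignment exists.

UNSATISFIABLE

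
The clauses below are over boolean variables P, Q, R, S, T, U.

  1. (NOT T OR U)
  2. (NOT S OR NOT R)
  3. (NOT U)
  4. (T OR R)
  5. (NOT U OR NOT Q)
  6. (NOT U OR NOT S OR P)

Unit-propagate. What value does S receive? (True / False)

(NOT U) is a unit clause: U = False.
(NOT T OR U): since U = False, the clause reduces to (NOT T). T = False.
(R OR T): since T = False, the clause reduces to (R). R = True.
(NOT S OR NOT R): since R = True, the clause reduces to (NOT S). S = False.

False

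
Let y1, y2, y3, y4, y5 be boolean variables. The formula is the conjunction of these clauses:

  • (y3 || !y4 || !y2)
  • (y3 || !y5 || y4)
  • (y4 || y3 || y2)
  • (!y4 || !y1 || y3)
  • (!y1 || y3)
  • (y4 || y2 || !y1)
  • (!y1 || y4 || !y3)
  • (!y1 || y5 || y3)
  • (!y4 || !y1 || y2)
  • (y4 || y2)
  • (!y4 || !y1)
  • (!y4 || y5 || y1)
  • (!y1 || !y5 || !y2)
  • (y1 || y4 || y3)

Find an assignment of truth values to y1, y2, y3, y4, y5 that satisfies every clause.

y1 = False, y2 = True, y3 = True, y4 = True, y5 = True

Check each clause:
  1. (!y2 || y3 || !y4) — y3 is true.
  2. (y3 || !y5 || y4) — y3 is true.
  3. (y3 || y4 || y2) — y2 is true.
  4. (!y1 || !y4 || y3) — y3 is true.
  5. (!y1 || y3) — y3 is true.
  6. (y2 || y4 || !y1) — y2 is true.
  7. (!y1 || y4 || !y3) — y4 is true.
  8. (y3 || y5 || !y1) — y3 is true.
  9. (y2 || !y1 || !y4) — y2 is true.
  10. (y4 || y2) — y2 is true.
  11. (!y4 || !y1) — !y1 is true.
  12. (!y4 || y1 || y5) — y5 is true.
  13. (!y2 || !y1 || !y5) — !y1 is true.
  14. (y1 || y3 || y4) — y3 is true.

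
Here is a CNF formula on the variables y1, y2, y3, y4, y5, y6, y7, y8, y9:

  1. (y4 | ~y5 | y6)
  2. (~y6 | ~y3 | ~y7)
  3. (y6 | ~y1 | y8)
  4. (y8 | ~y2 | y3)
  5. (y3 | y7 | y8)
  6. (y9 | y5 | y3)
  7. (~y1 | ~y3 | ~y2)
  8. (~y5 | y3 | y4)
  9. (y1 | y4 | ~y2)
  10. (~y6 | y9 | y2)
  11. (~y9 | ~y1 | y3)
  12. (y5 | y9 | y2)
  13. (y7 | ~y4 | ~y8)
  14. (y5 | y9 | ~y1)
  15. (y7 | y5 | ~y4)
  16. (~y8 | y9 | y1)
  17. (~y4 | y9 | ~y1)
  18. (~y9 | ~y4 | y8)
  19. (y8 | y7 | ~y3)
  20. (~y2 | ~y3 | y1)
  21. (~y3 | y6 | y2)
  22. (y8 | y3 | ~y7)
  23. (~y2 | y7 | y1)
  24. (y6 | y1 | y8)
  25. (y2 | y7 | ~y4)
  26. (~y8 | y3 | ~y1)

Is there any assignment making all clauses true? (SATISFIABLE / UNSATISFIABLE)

SATISFIABLE

Branch on y1: take y1 = False.
For the remaining variables, y2 = True, y3 = False, y4 = True, y5 = False, y6 = False, y7 = True, y8 = True, y9 = True works.
So y1=F, y2=T, y3=F, y4=T, y5=F, y6=F, y7=T, y8=T, y9=T is a satisfying assignment.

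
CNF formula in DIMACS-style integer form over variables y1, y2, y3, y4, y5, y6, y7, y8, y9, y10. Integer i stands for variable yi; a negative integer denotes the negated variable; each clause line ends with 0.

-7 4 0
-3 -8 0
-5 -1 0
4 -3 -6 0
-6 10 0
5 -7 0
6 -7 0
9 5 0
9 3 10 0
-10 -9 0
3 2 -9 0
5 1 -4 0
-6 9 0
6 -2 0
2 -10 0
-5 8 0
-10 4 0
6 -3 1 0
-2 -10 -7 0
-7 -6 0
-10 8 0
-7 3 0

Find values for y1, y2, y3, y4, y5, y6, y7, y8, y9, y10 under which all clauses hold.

y1 = 1, y2 = 0, y3 = 1, y4 = 0, y5 = 0, y6 = 0, y7 = 0, y8 = 0, y9 = 1, y10 = 0

y7 occurs only negated in the remaining clauses — set y7 = False.
Set y1 = True and propagate.
  then y5 is forced to False.
  then y9 is forced to True.
  then y10 is forced to False.
  then y6 is forced to False.
  then y2 is forced to False.
  then y3 is forced to True.
  then y8 is forced to False.
y4 is now unconstrained; take y4 = False.
Every clause has at least one true literal under this assignment.
Check each clause:
  1. {¬y7, y4} — ¬y7 is true.
  2. {¬y8, ¬y3} — ¬y8 is true.
  3. {¬y1, ¬y5} — ¬y5 is true.
  4. {¬y6, ¬y3, y4} — ¬y6 is true.
  5. {y10, ¬y6} — ¬y6 is true.
  6. {y5, ¬y7} — ¬y7 is true.
  7. {y6, ¬y7} — ¬y7 is true.
  8. {y9, y5} — y9 is true.
  9. {y10, y9, y3} — y9 is true.
  10. {¬y9, ¬y10} — ¬y10 is true.
  11. {y3, ¬y9, y2} — y3 is true.
  12. {y1, ¬y4, y5} — y1 is true.
  13. {¬y6, y9} — y9 is true.
  14. {y6, ¬y2} — ¬y2 is true.
  15. {y2, ¬y10} — ¬y10 is true.
  16. {y8, ¬y5} — ¬y5 is true.
  17. {¬y10, y4} — ¬y10 is true.
  18. {¬y3, y6, y1} — y1 is true.
  19. {¬y2, ¬y7, ¬y10} — ¬y7 is true.
  20. {¬y7, ¬y6} — ¬y7 is true.
  21. {¬y10, y8} — ¬y10 is true.
  22. {¬y7, y3} — ¬y7 is true.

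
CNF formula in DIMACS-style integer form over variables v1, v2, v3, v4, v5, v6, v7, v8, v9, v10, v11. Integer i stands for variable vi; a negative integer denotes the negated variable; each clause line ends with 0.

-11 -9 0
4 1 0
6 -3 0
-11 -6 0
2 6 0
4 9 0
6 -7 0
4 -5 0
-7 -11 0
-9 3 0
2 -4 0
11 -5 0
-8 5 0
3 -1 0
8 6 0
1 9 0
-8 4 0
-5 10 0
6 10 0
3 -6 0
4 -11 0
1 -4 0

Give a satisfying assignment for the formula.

v1=T, v2=T, v3=T, v4=T, v5=F, v6=T, v7=F, v8=F, v9=F, v10=T, v11=F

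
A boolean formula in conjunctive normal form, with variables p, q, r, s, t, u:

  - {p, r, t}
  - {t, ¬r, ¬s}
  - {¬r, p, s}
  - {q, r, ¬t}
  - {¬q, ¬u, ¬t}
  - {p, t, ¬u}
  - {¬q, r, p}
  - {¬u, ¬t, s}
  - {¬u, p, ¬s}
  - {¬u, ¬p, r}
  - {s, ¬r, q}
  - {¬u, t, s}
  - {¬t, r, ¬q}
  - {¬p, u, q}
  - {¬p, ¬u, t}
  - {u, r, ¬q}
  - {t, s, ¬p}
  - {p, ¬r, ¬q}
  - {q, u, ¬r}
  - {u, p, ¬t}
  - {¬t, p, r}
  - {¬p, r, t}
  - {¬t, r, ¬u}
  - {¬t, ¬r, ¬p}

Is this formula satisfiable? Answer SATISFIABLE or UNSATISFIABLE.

UNSATISFIABLE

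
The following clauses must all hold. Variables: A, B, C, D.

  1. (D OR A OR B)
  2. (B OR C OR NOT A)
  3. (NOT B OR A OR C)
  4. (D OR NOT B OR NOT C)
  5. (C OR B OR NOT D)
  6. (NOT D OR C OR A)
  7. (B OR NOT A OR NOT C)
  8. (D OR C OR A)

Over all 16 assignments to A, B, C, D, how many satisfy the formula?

5

Satisfying assignments:
  A=F B=F C=T D=T
  A=F B=T C=T D=T
  A=T B=T C=F D=F
  A=T B=T C=F D=T
  A=T B=T C=T D=T
Count: 5.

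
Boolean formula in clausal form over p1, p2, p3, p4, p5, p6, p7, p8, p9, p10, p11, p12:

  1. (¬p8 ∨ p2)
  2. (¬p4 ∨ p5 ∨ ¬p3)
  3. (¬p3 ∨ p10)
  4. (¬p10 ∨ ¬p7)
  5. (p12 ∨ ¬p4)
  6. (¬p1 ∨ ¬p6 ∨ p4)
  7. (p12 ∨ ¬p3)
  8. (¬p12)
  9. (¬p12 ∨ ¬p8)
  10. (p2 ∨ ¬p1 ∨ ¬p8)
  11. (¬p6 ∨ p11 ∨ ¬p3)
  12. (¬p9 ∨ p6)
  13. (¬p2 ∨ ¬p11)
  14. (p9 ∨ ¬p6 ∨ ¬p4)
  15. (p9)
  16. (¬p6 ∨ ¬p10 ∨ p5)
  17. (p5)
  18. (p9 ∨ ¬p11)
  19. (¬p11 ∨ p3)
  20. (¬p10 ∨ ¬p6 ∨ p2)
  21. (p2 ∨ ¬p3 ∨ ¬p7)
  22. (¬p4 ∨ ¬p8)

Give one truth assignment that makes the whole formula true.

(¬p12) is a unit clause, so p12 = False.
The clause (¬p4) is unit: p4 must be False.
(¬p3) is a unit clause, so p3 = False.
Unit propagation: (p9) forces p9 = True.
Unit propagation: (p6) forces p6 = True.
(¬p1) is a unit clause, so p1 = False.
Unit propagation: (p5) forces p5 = True.
(¬p11) is a unit clause, so p11 = False.
Pure literal: p2 appears only positively; assign p2 = True.
p8 occurs only negated in the remaining clauses — set p8 = False.
Branch on p7: take p7 = True.
  then p10 is forced to False.
Check each clause:
  1. (p2 ∨ ¬p8) — ¬p8 is true.
  2. (p5 ∨ ¬p3 ∨ ¬p4) — ¬p3 is true.
  3. (¬p3 ∨ p10) — ¬p3 is true.
  4. (¬p7 ∨ ¬p10) — ¬p10 is true.
  5. (¬p4 ∨ p12) — ¬p4 is true.
  6. (¬p6 ∨ ¬p1 ∨ p4) — ¬p1 is true.
  7. (¬p3 ∨ p12) — ¬p3 is true.
  8. (¬p12) — ¬p12 is true.
  9. (¬p8 ∨ ¬p12) — ¬p8 is true.
  10. (¬p8 ∨ p2 ∨ ¬p1) — ¬p8 is true.
  11. (¬p6 ∨ ¬p3 ∨ p11) — ¬p3 is true.
  12. (p6 ∨ ¬p9) — p6 is true.
  13. (¬p2 ∨ ¬p11) — ¬p11 is true.
  14. (p9 ∨ ¬p6 ∨ ¬p4) — p9 is true.
  15. (p9) — p9 is true.
  16. (¬p10 ∨ p5 ∨ ¬p6) — p5 is true.
  17. (p5) — p5 is true.
  18. (p9 ∨ ¬p11) — p9 is true.
  19. (p3 ∨ ¬p11) — ¬p11 is true.
  20. (p2 ∨ ¬p6 ∨ ¬p10) — p2 is true.
  21. (p2 ∨ ¬p3 ∨ ¬p7) — p2 is true.
  22. (¬p4 ∨ ¬p8) — ¬p8 is true.

p1=False, p2=True, p3=False, p4=False, p5=True, p6=True, p7=True, p8=False, p9=True, p10=False, p11=False, p12=False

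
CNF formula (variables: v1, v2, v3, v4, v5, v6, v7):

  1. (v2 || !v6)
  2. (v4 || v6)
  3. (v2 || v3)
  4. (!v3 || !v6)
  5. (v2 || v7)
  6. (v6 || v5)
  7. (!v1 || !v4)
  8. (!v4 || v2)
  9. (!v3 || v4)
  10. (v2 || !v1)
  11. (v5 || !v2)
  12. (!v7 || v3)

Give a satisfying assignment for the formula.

v1=0  v2=1  v3=1  v4=1  v5=1  v6=0  v7=1

v1 occurs only negated in the remaining clauses — set v1 = False.
Pure literal: v5 appears only positively; assign v5 = True.
Try v2 = True.
Branch on v3: take v3 = True.
  then v6 is forced to False.
  then v4 is forced to True.
v7 is now unconstrained; take v7 = True.
Check each clause:
  1. (!v6 || v2) — !v6 is true.
  2. (v4 || v6) — v4 is true.
  3. (v3 || v2) — v2 is true.
  4. (!v3 || !v6) — !v6 is true.
  5. (v2 || v7) — v2 is true.
  6. (v5 || v6) — v5 is true.
  7. (!v1 || !v4) — !v1 is true.
  8. (v2 || !v4) — v2 is true.
  9. (v4 || !v3) — v4 is true.
  10. (v2 || !v1) — v2 is true.
  11. (!v2 || v5) — v5 is true.
  12. (v3 || !v7) — v3 is true.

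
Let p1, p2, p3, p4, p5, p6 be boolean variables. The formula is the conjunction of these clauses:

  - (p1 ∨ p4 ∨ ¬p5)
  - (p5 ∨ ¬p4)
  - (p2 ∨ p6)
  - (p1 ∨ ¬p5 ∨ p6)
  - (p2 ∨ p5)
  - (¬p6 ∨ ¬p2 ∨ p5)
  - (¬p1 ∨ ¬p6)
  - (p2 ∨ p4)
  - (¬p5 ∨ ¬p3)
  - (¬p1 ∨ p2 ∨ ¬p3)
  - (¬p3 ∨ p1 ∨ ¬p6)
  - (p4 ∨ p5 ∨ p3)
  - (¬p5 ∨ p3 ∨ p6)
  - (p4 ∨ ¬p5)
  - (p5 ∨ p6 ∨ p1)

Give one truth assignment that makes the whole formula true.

p1=True, p2=True, p3=True, p4=False, p5=False, p6=False

Branch on p1: take p1 = True.
  then p6 is forced to False.
  then p2 is forced to True.
For the remaining variables, p3 = True, p4 = False, p5 = False works.
Every clause has at least one true literal under this assignment.
Check each clause:
  1. (p1 ∨ ¬p5 ∨ p4) — p1 is true.
  2. (p5 ∨ ¬p4) — ¬p4 is true.
  3. (p2 ∨ p6) — p2 is true.
  4. (p1 ∨ p6 ∨ ¬p5) — p1 is true.
  5. (p2 ∨ p5) — p2 is true.
  6. (¬p2 ∨ ¬p6 ∨ p5) — ¬p6 is true.
  7. (¬p6 ∨ ¬p1) — ¬p6 is true.
  8. (p2 ∨ p4) — p2 is true.
  9. (¬p3 ∨ ¬p5) — ¬p5 is true.
  10. (¬p3 ∨ p2 ∨ ¬p1) — p2 is true.
  11. (¬p6 ∨ ¬p3 ∨ p1) — p1 is true.
  12. (p4 ∨ p5 ∨ p3) — p3 is true.
  13. (p3 ∨ p6 ∨ ¬p5) — p3 is true.
  14. (p4 ∨ ¬p5) — ¬p5 is true.
  15. (p1 ∨ p6 ∨ p5) — p1 is true.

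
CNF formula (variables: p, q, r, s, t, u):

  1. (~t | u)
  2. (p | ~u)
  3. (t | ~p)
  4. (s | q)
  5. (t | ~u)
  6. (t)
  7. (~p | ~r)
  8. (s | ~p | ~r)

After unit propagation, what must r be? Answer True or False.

(t) stands alone — t = True.
From (~t | u) and t = True: u = True.
(~u | p): since u = True, the clause reduces to (p). p = True.
(~p | ~r): since p = True, the clause reduces to (~r). r = False.

False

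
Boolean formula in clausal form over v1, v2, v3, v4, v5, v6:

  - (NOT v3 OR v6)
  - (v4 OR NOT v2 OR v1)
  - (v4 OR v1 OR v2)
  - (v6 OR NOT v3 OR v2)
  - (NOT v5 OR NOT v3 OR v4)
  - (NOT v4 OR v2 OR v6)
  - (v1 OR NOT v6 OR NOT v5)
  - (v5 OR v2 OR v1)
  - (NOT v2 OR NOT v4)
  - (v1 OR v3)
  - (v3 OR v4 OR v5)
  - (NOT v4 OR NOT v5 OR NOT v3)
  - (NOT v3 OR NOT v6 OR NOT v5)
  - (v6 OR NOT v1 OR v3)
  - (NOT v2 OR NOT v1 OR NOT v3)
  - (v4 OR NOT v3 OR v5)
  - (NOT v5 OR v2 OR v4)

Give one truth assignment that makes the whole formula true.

v1=True, v2=False, v3=True, v4=True, v5=False, v6=True

Check each clause:
  1. (v6 OR NOT v3) — v6 is true.
  2. (v4 OR v1 OR NOT v2) — v1 is true.
  3. (v4 OR v2 OR v1) — v1 is true.
  4. (v6 OR NOT v3 OR v2) — v6 is true.
  5. (NOT v5 OR v4 OR NOT v3) — NOT v5 is true.
  6. (NOT v4 OR v2 OR v6) — v6 is true.
  7. (v1 OR NOT v5 OR NOT v6) — v1 is true.
  8. (v1 OR v5 OR v2) — v1 is true.
  9. (NOT v4 OR NOT v2) — NOT v2 is true.
  10. (v3 OR v1) — v1 is true.
  11. (v4 OR v5 OR v3) — v3 is true.
  12. (NOT v3 OR NOT v4 OR NOT v5) — NOT v5 is true.
  13. (NOT v5 OR NOT v3 OR NOT v6) — NOT v5 is true.
  14. (NOT v1 OR v3 OR v6) — v3 is true.
  15. (NOT v3 OR NOT v1 OR NOT v2) — NOT v2 is true.
  16. (NOT v3 OR v5 OR v4) — v4 is true.
  17. (NOT v5 OR v2 OR v4) — NOT v5 is true.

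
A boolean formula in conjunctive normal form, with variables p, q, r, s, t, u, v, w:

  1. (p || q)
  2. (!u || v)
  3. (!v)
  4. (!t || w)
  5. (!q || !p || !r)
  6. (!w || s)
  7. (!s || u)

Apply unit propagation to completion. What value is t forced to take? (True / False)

False

(!v) is a unit clause: v = False.
In (!u || v), v is now false; !u must hold, so u = False.
(u || !s) with u = False leaves only !s, so s = False.
In (s || !w), s is now false; !w must hold, so w = False.
(!t || w) with w = False leaves only !t, so t = False.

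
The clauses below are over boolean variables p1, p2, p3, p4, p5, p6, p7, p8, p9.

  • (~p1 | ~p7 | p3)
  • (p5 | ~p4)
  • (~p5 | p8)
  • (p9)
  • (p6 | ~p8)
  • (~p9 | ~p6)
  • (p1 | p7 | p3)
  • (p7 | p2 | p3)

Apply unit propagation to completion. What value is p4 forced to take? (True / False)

(p9) is a unit clause: p9 = True.
(~p6 | ~p9) with p9 = True leaves only ~p6, so p6 = False.
In (p6 | ~p8), p6 is now false; ~p8 must hold, so p8 = False.
(p8 | ~p5) with p8 = False leaves only ~p5, so p5 = False.
(p5 | ~p4) with p5 = False leaves only ~p4, so p4 = False.

False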